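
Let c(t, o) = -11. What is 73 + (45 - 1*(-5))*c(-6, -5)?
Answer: -477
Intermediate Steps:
73 + (45 - 1*(-5))*c(-6, -5) = 73 + (45 - 1*(-5))*(-11) = 73 + (45 + 5)*(-11) = 73 + 50*(-11) = 73 - 550 = -477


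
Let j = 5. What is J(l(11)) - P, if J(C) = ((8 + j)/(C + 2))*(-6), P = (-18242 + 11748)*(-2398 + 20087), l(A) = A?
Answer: 114872360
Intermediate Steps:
P = -114872366 (P = -6494*17689 = -114872366)
J(C) = -78/(2 + C) (J(C) = ((8 + 5)/(C + 2))*(-6) = (13/(2 + C))*(-6) = -78/(2 + C))
J(l(11)) - P = -78/(2 + 11) - 1*(-114872366) = -78/13 + 114872366 = -78*1/13 + 114872366 = -6 + 114872366 = 114872360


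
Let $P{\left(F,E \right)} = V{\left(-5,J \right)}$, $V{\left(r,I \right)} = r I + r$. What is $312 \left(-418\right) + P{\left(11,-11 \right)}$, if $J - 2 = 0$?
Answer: $-130431$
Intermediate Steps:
$J = 2$ ($J = 2 + 0 = 2$)
$V{\left(r,I \right)} = r + I r$ ($V{\left(r,I \right)} = I r + r = r + I r$)
$P{\left(F,E \right)} = -15$ ($P{\left(F,E \right)} = - 5 \left(1 + 2\right) = \left(-5\right) 3 = -15$)
$312 \left(-418\right) + P{\left(11,-11 \right)} = 312 \left(-418\right) - 15 = -130416 - 15 = -130431$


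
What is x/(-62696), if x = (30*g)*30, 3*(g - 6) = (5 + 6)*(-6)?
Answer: 1800/7837 ≈ 0.22968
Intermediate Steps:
g = -16 (g = 6 + ((5 + 6)*(-6))/3 = 6 + (11*(-6))/3 = 6 + (⅓)*(-66) = 6 - 22 = -16)
x = -14400 (x = (30*(-16))*30 = -480*30 = -14400)
x/(-62696) = -14400/(-62696) = -14400*(-1/62696) = 1800/7837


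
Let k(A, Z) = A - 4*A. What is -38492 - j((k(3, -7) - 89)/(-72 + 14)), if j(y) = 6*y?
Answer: -1116562/29 ≈ -38502.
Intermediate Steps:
k(A, Z) = -3*A
-38492 - j((k(3, -7) - 89)/(-72 + 14)) = -38492 - 6*(-3*3 - 89)/(-72 + 14) = -38492 - 6*(-9 - 89)/(-58) = -38492 - 6*(-98*(-1/58)) = -38492 - 6*49/29 = -38492 - 1*294/29 = -38492 - 294/29 = -1116562/29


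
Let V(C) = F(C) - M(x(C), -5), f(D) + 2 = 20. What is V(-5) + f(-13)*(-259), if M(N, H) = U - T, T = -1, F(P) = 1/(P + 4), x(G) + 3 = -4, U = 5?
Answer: -4669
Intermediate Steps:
x(G) = -7 (x(G) = -3 - 4 = -7)
f(D) = 18 (f(D) = -2 + 20 = 18)
F(P) = 1/(4 + P)
M(N, H) = 6 (M(N, H) = 5 - 1*(-1) = 5 + 1 = 6)
V(C) = -6 + 1/(4 + C) (V(C) = 1/(4 + C) - 1*6 = 1/(4 + C) - 6 = -6 + 1/(4 + C))
V(-5) + f(-13)*(-259) = (-23 - 6*(-5))/(4 - 5) + 18*(-259) = (-23 + 30)/(-1) - 4662 = -1*7 - 4662 = -7 - 4662 = -4669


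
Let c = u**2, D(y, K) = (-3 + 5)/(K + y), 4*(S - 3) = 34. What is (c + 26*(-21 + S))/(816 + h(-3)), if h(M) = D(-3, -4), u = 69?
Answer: 15799/2855 ≈ 5.5338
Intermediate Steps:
S = 23/2 (S = 3 + (1/4)*34 = 3 + 17/2 = 23/2 ≈ 11.500)
D(y, K) = 2/(K + y)
h(M) = -2/7 (h(M) = 2/(-4 - 3) = 2/(-7) = 2*(-1/7) = -2/7)
c = 4761 (c = 69**2 = 4761)
(c + 26*(-21 + S))/(816 + h(-3)) = (4761 + 26*(-21 + 23/2))/(816 - 2/7) = (4761 + 26*(-19/2))/(5710/7) = (4761 - 247)*(7/5710) = 4514*(7/5710) = 15799/2855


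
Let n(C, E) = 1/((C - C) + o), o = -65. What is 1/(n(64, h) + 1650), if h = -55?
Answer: 65/107249 ≈ 0.00060607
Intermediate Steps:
n(C, E) = -1/65 (n(C, E) = 1/((C - C) - 65) = 1/(0 - 65) = 1/(-65) = -1/65)
1/(n(64, h) + 1650) = 1/(-1/65 + 1650) = 1/(107249/65) = 65/107249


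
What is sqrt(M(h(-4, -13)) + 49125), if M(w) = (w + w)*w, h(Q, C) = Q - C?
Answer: sqrt(49287) ≈ 222.01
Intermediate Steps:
M(w) = 2*w**2 (M(w) = (2*w)*w = 2*w**2)
sqrt(M(h(-4, -13)) + 49125) = sqrt(2*(-4 - 1*(-13))**2 + 49125) = sqrt(2*(-4 + 13)**2 + 49125) = sqrt(2*9**2 + 49125) = sqrt(2*81 + 49125) = sqrt(162 + 49125) = sqrt(49287)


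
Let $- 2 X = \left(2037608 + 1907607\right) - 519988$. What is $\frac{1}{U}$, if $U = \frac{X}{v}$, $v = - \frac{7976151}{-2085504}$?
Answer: $- \frac{2658717}{1190554101568} \approx -2.2332 \cdot 10^{-6}$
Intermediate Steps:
$v = \frac{2658717}{695168}$ ($v = \left(-7976151\right) \left(- \frac{1}{2085504}\right) = \frac{2658717}{695168} \approx 3.8246$)
$X = - \frac{3425227}{2}$ ($X = - \frac{\left(2037608 + 1907607\right) - 519988}{2} = - \frac{3945215 - 519988}{2} = \left(- \frac{1}{2}\right) 3425227 = - \frac{3425227}{2} \approx -1.7126 \cdot 10^{6}$)
$U = - \frac{1190554101568}{2658717}$ ($U = - \frac{3425227}{2 \cdot \frac{2658717}{695168}} = \left(- \frac{3425227}{2}\right) \frac{695168}{2658717} = - \frac{1190554101568}{2658717} \approx -4.4779 \cdot 10^{5}$)
$\frac{1}{U} = \frac{1}{- \frac{1190554101568}{2658717}} = - \frac{2658717}{1190554101568}$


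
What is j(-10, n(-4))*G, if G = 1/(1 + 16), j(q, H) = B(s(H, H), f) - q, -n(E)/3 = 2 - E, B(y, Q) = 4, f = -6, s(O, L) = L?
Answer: 14/17 ≈ 0.82353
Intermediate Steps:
n(E) = -6 + 3*E (n(E) = -3*(2 - E) = -6 + 3*E)
j(q, H) = 4 - q
G = 1/17 ≈ 0.058824
j(-10, n(-4))*G = (4 - 1*(-10))*(1/17) = (4 + 10)*(1/17) = 14*(1/17) = 14/17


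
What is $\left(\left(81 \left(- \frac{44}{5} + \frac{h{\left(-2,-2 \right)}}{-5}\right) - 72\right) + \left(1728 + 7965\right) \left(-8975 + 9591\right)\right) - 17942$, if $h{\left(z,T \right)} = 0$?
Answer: $\frac{29760806}{5} \approx 5.9522 \cdot 10^{6}$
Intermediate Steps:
$\left(\left(81 \left(- \frac{44}{5} + \frac{h{\left(-2,-2 \right)}}{-5}\right) - 72\right) + \left(1728 + 7965\right) \left(-8975 + 9591\right)\right) - 17942 = \left(\left(81 \left(- \frac{44}{5} + \frac{0}{-5}\right) - 72\right) + \left(1728 + 7965\right) \left(-8975 + 9591\right)\right) - 17942 = \left(\left(81 \left(\left(-44\right) \frac{1}{5} + 0 \left(- \frac{1}{5}\right)\right) - 72\right) + 9693 \cdot 616\right) - 17942 = \left(\left(81 \left(- \frac{44}{5} + 0\right) - 72\right) + 5970888\right) - 17942 = \left(\left(81 \left(- \frac{44}{5}\right) - 72\right) + 5970888\right) - 17942 = \left(\left(- \frac{3564}{5} - 72\right) + 5970888\right) - 17942 = \left(- \frac{3924}{5} + 5970888\right) - 17942 = \frac{29850516}{5} - 17942 = \frac{29760806}{5}$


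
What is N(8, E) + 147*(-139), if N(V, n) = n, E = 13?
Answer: -20420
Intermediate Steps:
N(8, E) + 147*(-139) = 13 + 147*(-139) = 13 - 20433 = -20420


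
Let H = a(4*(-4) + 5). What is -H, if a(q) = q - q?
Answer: 0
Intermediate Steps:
a(q) = 0
H = 0
-H = -1*0 = 0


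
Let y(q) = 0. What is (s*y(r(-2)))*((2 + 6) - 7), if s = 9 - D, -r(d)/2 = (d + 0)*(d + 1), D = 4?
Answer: 0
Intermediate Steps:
r(d) = -2*d*(1 + d) (r(d) = -2*(d + 0)*(d + 1) = -2*d*(1 + d))
s = 5 (s = 9 - 1*4 = 9 - 4 = 5)
(s*y(r(-2)))*((2 + 6) - 7) = (5*0)*((2 + 6) - 7) = 0*(8 - 7) = 0*1 = 0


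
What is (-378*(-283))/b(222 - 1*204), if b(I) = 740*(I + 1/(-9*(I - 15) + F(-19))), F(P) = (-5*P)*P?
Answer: 48994092/6100375 ≈ 8.0313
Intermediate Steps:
F(P) = -5*P²
b(I) = 740*I + 740/(-1670 - 9*I) (b(I) = 740*(I + 1/(-9*(I - 15) - 5*(-19)²)) = 740*(I + 1/(-9*(-15 + I) - 5*361)) = 740*(I + 1/((135 - 9*I) - 1805)) = 740*(I + 1/(-1670 - 9*I)) = 740*I + 740/(-1670 - 9*I))
(-378*(-283))/b(222 - 1*204) = (-378*(-283))/((740*(-1 + 9*(222 - 1*204)² + 1670*(222 - 1*204))/(1670 + 9*(222 - 1*204)))) = 106974/((740*(-1 + 9*(222 - 204)² + 1670*(222 - 204))/(1670 + 9*(222 - 204)))) = 106974/((740*(-1 + 9*18² + 1670*18)/(1670 + 9*18))) = 106974/((740*(-1 + 9*324 + 30060)/(1670 + 162))) = 106974/((740*(-1 + 2916 + 30060)/1832)) = 106974/((740*(1/1832)*32975)) = 106974/(6100375/458) = 106974*(458/6100375) = 48994092/6100375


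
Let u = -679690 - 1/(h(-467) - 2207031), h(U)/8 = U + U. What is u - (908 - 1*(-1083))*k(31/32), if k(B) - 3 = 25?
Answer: -1628629657313/2214503 ≈ -7.3544e+5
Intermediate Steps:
k(B) = 28 (k(B) = 3 + 25 = 28)
h(U) = 16*U (h(U) = 8*(U + U) = 8*(2*U) = 16*U)
u = -1505175544069/2214503 (u = -679690 - 1/(16*(-467) - 2207031) = -679690 - 1/(-7472 - 2207031) = -679690 - 1/(-2214503) = -679690 - 1*(-1/2214503) = -679690 + 1/2214503 = -1505175544069/2214503 ≈ -6.7969e+5)
u - (908 - 1*(-1083))*k(31/32) = -1505175544069/2214503 - (908 - 1*(-1083))*28 = -1505175544069/2214503 - (908 + 1083)*28 = -1505175544069/2214503 - 1991*28 = -1505175544069/2214503 - 1*55748 = -1505175544069/2214503 - 55748 = -1628629657313/2214503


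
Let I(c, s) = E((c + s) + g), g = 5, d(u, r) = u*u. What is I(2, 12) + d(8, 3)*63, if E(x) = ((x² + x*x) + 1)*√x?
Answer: 4032 + 723*√19 ≈ 7183.5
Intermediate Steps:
d(u, r) = u²
E(x) = √x*(1 + 2*x²) (E(x) = ((x² + x²) + 1)*√x = (2*x² + 1)*√x = (1 + 2*x²)*√x = √x*(1 + 2*x²))
I(c, s) = √(5 + c + s)*(1 + 2*(5 + c + s)²) (I(c, s) = √((c + s) + 5)*(1 + 2*((c + s) + 5)²) = √(5 + c + s)*(1 + 2*(5 + c + s)²))
I(2, 12) + d(8, 3)*63 = √(5 + 2 + 12)*(1 + 2*(5 + 2 + 12)²) + 8²*63 = √19*(1 + 2*19²) + 64*63 = √19*(1 + 2*361) + 4032 = √19*(1 + 722) + 4032 = √19*723 + 4032 = 723*√19 + 4032 = 4032 + 723*√19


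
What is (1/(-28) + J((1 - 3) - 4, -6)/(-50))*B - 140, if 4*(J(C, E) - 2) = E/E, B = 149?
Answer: -212837/1400 ≈ -152.03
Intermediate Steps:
J(C, E) = 9/4 (J(C, E) = 2 + (E/E)/4 = 2 + (¼)*1 = 2 + ¼ = 9/4)
(1/(-28) + J((1 - 3) - 4, -6)/(-50))*B - 140 = (1/(-28) + (9/4)/(-50))*149 - 140 = (1*(-1/28) + (9/4)*(-1/50))*149 - 140 = (-1/28 - 9/200)*149 - 140 = -113/1400*149 - 140 = -16837/1400 - 140 = -212837/1400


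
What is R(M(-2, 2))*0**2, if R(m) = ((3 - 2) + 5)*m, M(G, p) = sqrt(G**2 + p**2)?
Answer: 0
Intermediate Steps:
R(m) = 6*m (R(m) = (1 + 5)*m = 6*m)
R(M(-2, 2))*0**2 = (6*sqrt((-2)**2 + 2**2))*0**2 = (6*sqrt(4 + 4))*0 = (6*sqrt(8))*0 = (6*(2*sqrt(2)))*0 = (12*sqrt(2))*0 = 0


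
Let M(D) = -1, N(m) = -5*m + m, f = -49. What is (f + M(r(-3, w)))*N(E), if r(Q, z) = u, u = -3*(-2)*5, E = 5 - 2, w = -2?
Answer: 600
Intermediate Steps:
E = 3
u = 30 (u = 6*5 = 30)
N(m) = -4*m
r(Q, z) = 30
(f + M(r(-3, w)))*N(E) = (-49 - 1)*(-4*3) = -50*(-12) = 600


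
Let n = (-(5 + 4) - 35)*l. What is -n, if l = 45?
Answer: 1980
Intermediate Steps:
n = -1980 (n = (-(5 + 4) - 35)*45 = (-1*9 - 35)*45 = (-9 - 35)*45 = -44*45 = -1980)
-n = -1*(-1980) = 1980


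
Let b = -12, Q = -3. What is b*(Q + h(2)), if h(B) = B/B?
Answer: 24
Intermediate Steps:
h(B) = 1
b*(Q + h(2)) = -12*(-3 + 1) = -12*(-2) = 24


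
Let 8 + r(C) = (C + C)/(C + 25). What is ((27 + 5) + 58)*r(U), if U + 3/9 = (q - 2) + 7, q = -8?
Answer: -9720/13 ≈ -747.69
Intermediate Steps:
U = -10/3 (U = -⅓ + ((-8 - 2) + 7) = -⅓ + (-10 + 7) = -⅓ - 3 = -10/3 ≈ -3.3333)
r(C) = -8 + 2*C/(25 + C) (r(C) = -8 + (C + C)/(C + 25) = -8 + (2*C)/(25 + C) = -8 + 2*C/(25 + C))
((27 + 5) + 58)*r(U) = ((27 + 5) + 58)*(2*(-100 - 3*(-10/3))/(25 - 10/3)) = (32 + 58)*(2*(-100 + 10)/(65/3)) = 90*(2*(3/65)*(-90)) = 90*(-108/13) = -9720/13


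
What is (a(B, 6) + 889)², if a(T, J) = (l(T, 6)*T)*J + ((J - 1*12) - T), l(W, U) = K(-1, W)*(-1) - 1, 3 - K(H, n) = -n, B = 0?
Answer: 779689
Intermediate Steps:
K(H, n) = 3 + n (K(H, n) = 3 - (-1)*n = 3 + n)
l(W, U) = -4 - W (l(W, U) = (3 + W)*(-1) - 1 = (-3 - W) - 1 = -4 - W)
a(T, J) = -12 + J - T + J*T*(-4 - T) (a(T, J) = ((-4 - T)*T)*J + ((J - 1*12) - T) = (T*(-4 - T))*J + ((J - 12) - T) = J*T*(-4 - T) + ((-12 + J) - T) = J*T*(-4 - T) + (-12 + J - T) = -12 + J - T + J*T*(-4 - T))
(a(B, 6) + 889)² = ((-12 + 6 - 1*0 - 1*6*0*(4 + 0)) + 889)² = ((-12 + 6 + 0 - 1*6*0*4) + 889)² = ((-12 + 6 + 0 + 0) + 889)² = (-6 + 889)² = 883² = 779689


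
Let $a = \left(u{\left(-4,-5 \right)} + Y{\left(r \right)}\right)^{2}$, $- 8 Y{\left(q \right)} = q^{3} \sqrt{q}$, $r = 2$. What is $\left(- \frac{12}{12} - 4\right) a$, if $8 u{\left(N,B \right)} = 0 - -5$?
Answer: $- \frac{765}{64} + \frac{25 \sqrt{2}}{4} \approx -3.1143$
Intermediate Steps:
$u{\left(N,B \right)} = \frac{5}{8}$ ($u{\left(N,B \right)} = \frac{0 - -5}{8} = \frac{0 + 5}{8} = \frac{1}{8} \cdot 5 = \frac{5}{8}$)
$Y{\left(q \right)} = - \frac{q^{\frac{7}{2}}}{8}$ ($Y{\left(q \right)} = - \frac{q^{3} \sqrt{q}}{8} = - \frac{q^{\frac{7}{2}}}{8}$)
$a = \left(\frac{5}{8} - \sqrt{2}\right)^{2}$ ($a = \left(\frac{5}{8} - \frac{2^{\frac{7}{2}}}{8}\right)^{2} = \left(\frac{5}{8} - \frac{8 \sqrt{2}}{8}\right)^{2} = \left(\frac{5}{8} - \sqrt{2}\right)^{2} \approx 0.62286$)
$\left(- \frac{12}{12} - 4\right) a = \left(- \frac{12}{12} - 4\right) \left(\frac{153}{64} - \frac{5 \sqrt{2}}{4}\right) = \left(\left(-12\right) \frac{1}{12} - 4\right) \left(\frac{153}{64} - \frac{5 \sqrt{2}}{4}\right) = \left(-1 - 4\right) \left(\frac{153}{64} - \frac{5 \sqrt{2}}{4}\right) = - 5 \left(\frac{153}{64} - \frac{5 \sqrt{2}}{4}\right) = - \frac{765}{64} + \frac{25 \sqrt{2}}{4}$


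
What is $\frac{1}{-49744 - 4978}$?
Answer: $- \frac{1}{54722} \approx -1.8274 \cdot 10^{-5}$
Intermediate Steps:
$\frac{1}{-49744 - 4978} = \frac{1}{-54722} = - \frac{1}{54722}$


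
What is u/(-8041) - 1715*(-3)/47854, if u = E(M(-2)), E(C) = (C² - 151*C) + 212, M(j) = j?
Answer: 16582573/384794014 ≈ 0.043095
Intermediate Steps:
E(C) = 212 + C² - 151*C
u = 518 (u = 212 + (-2)² - 151*(-2) = 212 + 4 + 302 = 518)
u/(-8041) - 1715*(-3)/47854 = 518/(-8041) - 1715*(-3)/47854 = 518*(-1/8041) + 5145*(1/47854) = -518/8041 + 5145/47854 = 16582573/384794014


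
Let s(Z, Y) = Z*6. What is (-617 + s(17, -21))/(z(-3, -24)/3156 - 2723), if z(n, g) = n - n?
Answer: 515/2723 ≈ 0.18913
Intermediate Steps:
z(n, g) = 0
s(Z, Y) = 6*Z
(-617 + s(17, -21))/(z(-3, -24)/3156 - 2723) = (-617 + 6*17)/(0/3156 - 2723) = (-617 + 102)/(0*(1/3156) - 2723) = -515/(0 - 2723) = -515/(-2723) = -515*(-1/2723) = 515/2723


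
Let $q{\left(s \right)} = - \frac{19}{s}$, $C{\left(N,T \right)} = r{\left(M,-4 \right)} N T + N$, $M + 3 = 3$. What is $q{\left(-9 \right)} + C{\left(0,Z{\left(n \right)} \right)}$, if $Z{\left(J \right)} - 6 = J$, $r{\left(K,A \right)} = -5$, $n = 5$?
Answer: $\frac{19}{9} \approx 2.1111$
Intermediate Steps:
$M = 0$ ($M = -3 + 3 = 0$)
$Z{\left(J \right)} = 6 + J$
$C{\left(N,T \right)} = N - 5 N T$ ($C{\left(N,T \right)} = - 5 N T + N = N - 5 N T$)
$q{\left(-9 \right)} + C{\left(0,Z{\left(n \right)} \right)} = - \frac{19}{-9} + 0 \left(1 - 5 \left(6 + 5\right)\right) = \left(-19\right) \left(- \frac{1}{9}\right) + 0 \left(1 - 55\right) = \frac{19}{9} + 0 \left(1 - 55\right) = \frac{19}{9} + 0 \left(-54\right) = \frac{19}{9} + 0 = \frac{19}{9}$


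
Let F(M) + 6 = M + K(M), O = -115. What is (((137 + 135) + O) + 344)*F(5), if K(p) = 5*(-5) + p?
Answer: -10521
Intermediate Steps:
K(p) = -25 + p
F(M) = -31 + 2*M (F(M) = -6 + (M + (-25 + M)) = -6 + (-25 + 2*M) = -31 + 2*M)
(((137 + 135) + O) + 344)*F(5) = (((137 + 135) - 115) + 344)*(-31 + 2*5) = ((272 - 115) + 344)*(-31 + 10) = (157 + 344)*(-21) = 501*(-21) = -10521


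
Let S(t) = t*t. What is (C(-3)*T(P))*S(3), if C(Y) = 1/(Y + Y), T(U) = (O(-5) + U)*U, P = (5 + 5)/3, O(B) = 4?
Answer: -110/3 ≈ -36.667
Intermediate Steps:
S(t) = t²
P = 10/3 (P = 10*(⅓) = 10/3 ≈ 3.3333)
T(U) = U*(4 + U) (T(U) = (4 + U)*U = U*(4 + U))
C(Y) = 1/(2*Y)
(C(-3)*T(P))*S(3) = (((½)/(-3))*(10*(4 + 10/3)/3))*3² = (((½)*(-⅓))*((10/3)*(22/3)))*9 = -⅙*220/9*9 = -110/27*9 = -110/3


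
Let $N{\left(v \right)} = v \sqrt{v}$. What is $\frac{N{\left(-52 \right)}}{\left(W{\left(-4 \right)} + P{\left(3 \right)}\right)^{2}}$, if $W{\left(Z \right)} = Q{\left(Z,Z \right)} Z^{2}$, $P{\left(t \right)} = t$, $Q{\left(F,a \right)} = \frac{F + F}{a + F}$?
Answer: $- \frac{104 i \sqrt{13}}{361} \approx - 1.0387 i$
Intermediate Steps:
$Q{\left(F,a \right)} = \frac{2 F}{F + a}$
$W{\left(Z \right)} = Z^{2}$ ($W{\left(Z \right)} = \frac{2 Z}{Z + Z} Z^{2} = \frac{2 Z}{2 Z} Z^{2} = 2 Z \frac{1}{2 Z} Z^{2} = 1 Z^{2} = Z^{2}$)
$N{\left(v \right)} = v^{\frac{3}{2}}$
$\frac{N{\left(-52 \right)}}{\left(W{\left(-4 \right)} + P{\left(3 \right)}\right)^{2}} = \frac{\left(-52\right)^{\frac{3}{2}}}{\left(\left(-4\right)^{2} + 3\right)^{2}} = \frac{\left(-104\right) i \sqrt{13}}{\left(16 + 3\right)^{2}} = \frac{\left(-104\right) i \sqrt{13}}{19^{2}} = \frac{\left(-104\right) i \sqrt{13}}{361} = - 104 i \sqrt{13} \cdot \frac{1}{361} = - \frac{104 i \sqrt{13}}{361}$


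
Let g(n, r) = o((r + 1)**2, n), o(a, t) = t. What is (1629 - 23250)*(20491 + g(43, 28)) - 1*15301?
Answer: -443980915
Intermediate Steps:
g(n, r) = n
(1629 - 23250)*(20491 + g(43, 28)) - 1*15301 = (1629 - 23250)*(20491 + 43) - 1*15301 = -21621*20534 - 15301 = -443965614 - 15301 = -443980915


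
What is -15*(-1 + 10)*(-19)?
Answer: 2565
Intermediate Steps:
-15*(-1 + 10)*(-19) = -15*9*(-19) = -135*(-19) = 2565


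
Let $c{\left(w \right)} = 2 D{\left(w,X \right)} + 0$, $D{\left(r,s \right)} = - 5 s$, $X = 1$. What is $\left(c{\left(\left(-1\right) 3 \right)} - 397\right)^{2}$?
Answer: $165649$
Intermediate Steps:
$c{\left(w \right)} = -10$ ($c{\left(w \right)} = 2 \left(\left(-5\right) 1\right) + 0 = 2 \left(-5\right) + 0 = -10 + 0 = -10$)
$\left(c{\left(\left(-1\right) 3 \right)} - 397\right)^{2} = \left(-10 - 397\right)^{2} = \left(-407\right)^{2} = 165649$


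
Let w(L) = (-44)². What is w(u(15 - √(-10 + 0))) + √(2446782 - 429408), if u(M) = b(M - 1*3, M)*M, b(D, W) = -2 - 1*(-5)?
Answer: 1936 + √2017374 ≈ 3356.3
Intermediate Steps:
b(D, W) = 3 (b(D, W) = -2 + 5 = 3)
u(M) = 3*M
w(L) = 1936
w(u(15 - √(-10 + 0))) + √(2446782 - 429408) = 1936 + √(2446782 - 429408) = 1936 + √2017374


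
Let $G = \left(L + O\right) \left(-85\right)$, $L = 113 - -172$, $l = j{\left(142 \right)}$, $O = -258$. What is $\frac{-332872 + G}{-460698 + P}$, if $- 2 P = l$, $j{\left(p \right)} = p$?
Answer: $\frac{335167}{460769} \approx 0.72741$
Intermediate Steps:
$l = 142$
$L = 285$ ($L = 113 + 172 = 285$)
$P = -71$ ($P = \left(- \frac{1}{2}\right) 142 = -71$)
$G = -2295$ ($G = \left(285 - 258\right) \left(-85\right) = 27 \left(-85\right) = -2295$)
$\frac{-332872 + G}{-460698 + P} = \frac{-332872 - 2295}{-460698 - 71} = - \frac{335167}{-460769} = \left(-335167\right) \left(- \frac{1}{460769}\right) = \frac{335167}{460769}$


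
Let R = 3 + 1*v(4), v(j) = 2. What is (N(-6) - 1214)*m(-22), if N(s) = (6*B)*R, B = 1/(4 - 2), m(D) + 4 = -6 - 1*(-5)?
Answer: 5995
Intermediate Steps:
m(D) = -5 (m(D) = -4 + (-6 - 1*(-5)) = -4 + (-6 + 5) = -4 - 1 = -5)
R = 5 (R = 3 + 1*2 = 3 + 2 = 5)
B = ½ (B = 1/2 = ½ ≈ 0.50000)
N(s) = 15 (N(s) = (6*(½))*5 = 3*5 = 15)
(N(-6) - 1214)*m(-22) = (15 - 1214)*(-5) = -1199*(-5) = 5995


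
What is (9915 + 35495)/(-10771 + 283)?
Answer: -1195/276 ≈ -4.3297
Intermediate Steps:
(9915 + 35495)/(-10771 + 283) = 45410/(-10488) = 45410*(-1/10488) = -1195/276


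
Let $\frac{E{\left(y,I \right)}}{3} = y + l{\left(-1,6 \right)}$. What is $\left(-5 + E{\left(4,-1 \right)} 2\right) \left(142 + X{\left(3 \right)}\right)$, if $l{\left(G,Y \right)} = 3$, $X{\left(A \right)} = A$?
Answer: $5365$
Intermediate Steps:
$E{\left(y,I \right)} = 9 + 3 y$ ($E{\left(y,I \right)} = 3 \left(y + 3\right) = 3 \left(3 + y\right) = 9 + 3 y$)
$\left(-5 + E{\left(4,-1 \right)} 2\right) \left(142 + X{\left(3 \right)}\right) = \left(-5 + \left(9 + 3 \cdot 4\right) 2\right) \left(142 + 3\right) = \left(-5 + \left(9 + 12\right) 2\right) 145 = \left(-5 + 21 \cdot 2\right) 145 = \left(-5 + 42\right) 145 = 37 \cdot 145 = 5365$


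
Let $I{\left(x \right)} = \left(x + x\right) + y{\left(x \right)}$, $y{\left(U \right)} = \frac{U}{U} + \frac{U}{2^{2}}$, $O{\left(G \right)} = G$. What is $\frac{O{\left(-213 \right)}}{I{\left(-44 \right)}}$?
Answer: $\frac{213}{98} \approx 2.1735$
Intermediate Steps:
$y{\left(U \right)} = 1 + \frac{U}{4}$
$I{\left(x \right)} = 1 + \frac{9 x}{4}$ ($I{\left(x \right)} = \left(x + x\right) + \left(1 + \frac{x}{4}\right) = 2 x + \left(1 + \frac{x}{4}\right) = 1 + \frac{9 x}{4}$)
$\frac{O{\left(-213 \right)}}{I{\left(-44 \right)}} = - \frac{213}{1 + \frac{9}{4} \left(-44\right)} = - \frac{213}{1 - 99} = - \frac{213}{-98} = \left(-213\right) \left(- \frac{1}{98}\right) = \frac{213}{98}$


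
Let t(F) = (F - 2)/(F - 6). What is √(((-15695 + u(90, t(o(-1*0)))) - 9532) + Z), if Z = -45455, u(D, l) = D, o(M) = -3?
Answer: 8*I*√1103 ≈ 265.69*I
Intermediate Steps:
t(F) = (-2 + F)/(-6 + F)
√(((-15695 + u(90, t(o(-1*0)))) - 9532) + Z) = √(((-15695 + 90) - 9532) - 45455) = √((-15605 - 9532) - 45455) = √(-25137 - 45455) = √(-70592) = 8*I*√1103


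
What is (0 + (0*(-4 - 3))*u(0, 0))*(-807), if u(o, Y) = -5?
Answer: 0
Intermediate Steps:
(0 + (0*(-4 - 3))*u(0, 0))*(-807) = (0 + (0*(-4 - 3))*(-5))*(-807) = (0 + (0*(-7))*(-5))*(-807) = (0 + 0*(-5))*(-807) = (0 + 0)*(-807) = 0*(-807) = 0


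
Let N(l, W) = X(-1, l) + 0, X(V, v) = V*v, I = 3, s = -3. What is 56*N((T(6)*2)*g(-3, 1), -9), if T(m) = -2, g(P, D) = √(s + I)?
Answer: 0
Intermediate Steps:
g(P, D) = 0 (g(P, D) = √(-3 + 3) = √0 = 0)
N(l, W) = -l (N(l, W) = -l + 0 = -l)
56*N((T(6)*2)*g(-3, 1), -9) = 56*(-(-2*2)*0) = 56*(-(-4)*0) = 56*(-1*0) = 56*0 = 0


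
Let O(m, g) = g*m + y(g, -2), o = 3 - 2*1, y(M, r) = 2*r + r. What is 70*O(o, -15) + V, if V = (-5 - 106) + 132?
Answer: -1449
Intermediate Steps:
y(M, r) = 3*r
o = 1 (o = 3 - 2 = 1)
O(m, g) = -6 + g*m (O(m, g) = g*m + 3*(-2) = g*m - 6 = -6 + g*m)
V = 21 (V = -111 + 132 = 21)
70*O(o, -15) + V = 70*(-6 - 15*1) + 21 = 70*(-6 - 15) + 21 = 70*(-21) + 21 = -1470 + 21 = -1449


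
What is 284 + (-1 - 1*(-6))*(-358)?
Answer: -1506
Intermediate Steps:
284 + (-1 - 1*(-6))*(-358) = 284 + (-1 + 6)*(-358) = 284 + 5*(-358) = 284 - 1790 = -1506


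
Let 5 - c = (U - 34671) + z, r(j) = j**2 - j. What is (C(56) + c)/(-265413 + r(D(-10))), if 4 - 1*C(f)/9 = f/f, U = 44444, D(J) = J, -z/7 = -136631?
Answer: 966158/265303 ≈ 3.6417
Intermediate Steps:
z = 956417 (z = -7*(-136631) = 956417)
C(f) = 27 (C(f) = 36 - 9*f/f = 36 - 9*1 = 36 - 9 = 27)
c = -966185 (c = 5 - ((44444 - 34671) + 956417) = 5 - (9773 + 956417) = 5 - 1*966190 = 5 - 966190 = -966185)
(C(56) + c)/(-265413 + r(D(-10))) = (27 - 966185)/(-265413 - 10*(-1 - 10)) = -966158/(-265413 - 10*(-11)) = -966158/(-265413 + 110) = -966158/(-265303) = -966158*(-1/265303) = 966158/265303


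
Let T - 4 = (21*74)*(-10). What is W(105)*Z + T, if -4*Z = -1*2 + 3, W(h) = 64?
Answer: -15552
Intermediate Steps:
Z = -¼ (Z = -(-1*2 + 3)/4 = -(-2 + 3)/4 = -¼*1 = -¼ ≈ -0.25000)
T = -15536 (T = 4 + (21*74)*(-10) = 4 + 1554*(-10) = 4 - 15540 = -15536)
W(105)*Z + T = 64*(-¼) - 15536 = -16 - 15536 = -15552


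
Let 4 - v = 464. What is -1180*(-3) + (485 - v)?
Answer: 4485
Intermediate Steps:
v = -460 (v = 4 - 1*464 = 4 - 464 = -460)
-1180*(-3) + (485 - v) = -1180*(-3) + (485 - 1*(-460)) = 3540 + (485 + 460) = 3540 + 945 = 4485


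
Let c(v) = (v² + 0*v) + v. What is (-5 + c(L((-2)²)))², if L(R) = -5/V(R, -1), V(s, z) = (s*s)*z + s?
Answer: 403225/20736 ≈ 19.446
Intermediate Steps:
V(s, z) = s + z*s² (V(s, z) = s²*z + s = z*s² + s = s + z*s²)
L(R) = -5/(R*(1 - R)) (L(R) = -5*1/(R*(1 + R*(-1))) = -5*1/(R*(1 - R)) = -5/(R*(1 - R)))
c(v) = v + v² (c(v) = (v² + 0) + v = v² + v = v + v²)
(-5 + c(L((-2)²)))² = (-5 + (5/(((-2)²)*(-1 + (-2)²)))*(1 + 5/(((-2)²)*(-1 + (-2)²))))² = (-5 + (5/(4*(-1 + 4)))*(1 + 5/(4*(-1 + 4))))² = (-5 + (5*(¼)/3)*(1 + 5*(¼)/3))² = (-5 + (5*(¼)*(⅓))*(1 + 5*(¼)*(⅓)))² = (-5 + 5*(1 + 5/12)/12)² = (-5 + (5/12)*(17/12))² = (-5 + 85/144)² = (-635/144)² = 403225/20736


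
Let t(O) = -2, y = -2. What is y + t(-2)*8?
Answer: -18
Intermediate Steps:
y + t(-2)*8 = -2 - 2*8 = -2 - 16 = -18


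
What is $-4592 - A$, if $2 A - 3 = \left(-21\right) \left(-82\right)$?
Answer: $- \frac{10909}{2} \approx -5454.5$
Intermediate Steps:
$A = \frac{1725}{2}$ ($A = \frac{3}{2} + \frac{\left(-21\right) \left(-82\right)}{2} = \frac{3}{2} + \frac{1}{2} \cdot 1722 = \frac{3}{2} + 861 = \frac{1725}{2} \approx 862.5$)
$-4592 - A = -4592 - \frac{1725}{2} = - \frac{10909}{2}$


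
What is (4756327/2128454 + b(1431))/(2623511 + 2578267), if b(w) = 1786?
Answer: 1268725057/3690581730404 ≈ 0.00034377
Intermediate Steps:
(4756327/2128454 + b(1431))/(2623511 + 2578267) = (4756327/2128454 + 1786)/(2623511 + 2578267) = (4756327*(1/2128454) + 1786)/5201778 = (4756327/2128454 + 1786)*(1/5201778) = (3806175171/2128454)*(1/5201778) = 1268725057/3690581730404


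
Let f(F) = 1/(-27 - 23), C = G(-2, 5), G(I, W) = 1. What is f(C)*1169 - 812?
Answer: -41769/50 ≈ -835.38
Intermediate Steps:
C = 1
f(F) = -1/50 (f(F) = 1/(-50) = -1/50)
f(C)*1169 - 812 = -1/50*1169 - 812 = -1169/50 - 812 = -41769/50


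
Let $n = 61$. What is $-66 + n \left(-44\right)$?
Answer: $-2750$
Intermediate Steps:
$-66 + n \left(-44\right) = -66 + 61 \left(-44\right) = -66 - 2684 = -2750$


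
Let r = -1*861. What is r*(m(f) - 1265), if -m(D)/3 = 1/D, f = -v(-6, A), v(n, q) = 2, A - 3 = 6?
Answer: 2175747/2 ≈ 1.0879e+6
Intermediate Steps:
A = 9 (A = 3 + 6 = 9)
r = -861
f = -2 (f = -1*2 = -2)
m(D) = -3/D
r*(m(f) - 1265) = -861*(-3/(-2) - 1265) = -861*(-3*(-½) - 1265) = -861*(3/2 - 1265) = -861*(-2527/2) = 2175747/2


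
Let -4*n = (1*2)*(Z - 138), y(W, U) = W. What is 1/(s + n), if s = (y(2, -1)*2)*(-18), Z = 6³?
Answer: -1/111 ≈ -0.0090090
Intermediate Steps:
Z = 216
n = -39 (n = -1*2*(216 - 138)/4 = -78/2 = -¼*156 = -39)
s = -72 (s = (2*2)*(-18) = 4*(-18) = -72)
1/(s + n) = 1/(-72 - 39) = 1/(-111) = -1/111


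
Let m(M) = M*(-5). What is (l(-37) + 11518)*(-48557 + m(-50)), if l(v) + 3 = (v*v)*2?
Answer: -688519671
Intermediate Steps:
m(M) = -5*M
l(v) = -3 + 2*v² (l(v) = -3 + (v*v)*2 = -3 + v²*2 = -3 + 2*v²)
(l(-37) + 11518)*(-48557 + m(-50)) = ((-3 + 2*(-37)²) + 11518)*(-48557 - 5*(-50)) = ((-3 + 2*1369) + 11518)*(-48557 + 250) = ((-3 + 2738) + 11518)*(-48307) = (2735 + 11518)*(-48307) = 14253*(-48307) = -688519671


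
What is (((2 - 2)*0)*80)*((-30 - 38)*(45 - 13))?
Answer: 0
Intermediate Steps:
(((2 - 2)*0)*80)*((-30 - 38)*(45 - 13)) = ((0*0)*80)*(-68*32) = (0*80)*(-2176) = 0*(-2176) = 0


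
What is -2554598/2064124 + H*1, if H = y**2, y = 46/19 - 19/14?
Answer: -3859877263/36512289436 ≈ -0.10571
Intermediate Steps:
y = 283/266 (y = 46*(1/19) - 19*1/14 = 46/19 - 19/14 = 283/266 ≈ 1.0639)
H = 80089/70756 (H = (283/266)**2 = 80089/70756 ≈ 1.1319)
-2554598/2064124 + H*1 = -2554598/2064124 + (80089/70756)*1 = -2554598*1/2064124 + 80089/70756 = -1277299/1032062 + 80089/70756 = -3859877263/36512289436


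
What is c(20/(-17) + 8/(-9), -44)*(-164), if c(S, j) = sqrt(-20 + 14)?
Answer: -164*I*sqrt(6) ≈ -401.72*I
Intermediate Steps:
c(S, j) = I*sqrt(6) (c(S, j) = sqrt(-6) = I*sqrt(6))
c(20/(-17) + 8/(-9), -44)*(-164) = (I*sqrt(6))*(-164) = -164*I*sqrt(6)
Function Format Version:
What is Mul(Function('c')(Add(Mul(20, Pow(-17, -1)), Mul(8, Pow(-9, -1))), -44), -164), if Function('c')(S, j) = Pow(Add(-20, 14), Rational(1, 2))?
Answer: Mul(-164, I, Pow(6, Rational(1, 2))) ≈ Mul(-401.72, I)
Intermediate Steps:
Function('c')(S, j) = Mul(I, Pow(6, Rational(1, 2))) (Function('c')(S, j) = Pow(-6, Rational(1, 2)) = Mul(I, Pow(6, Rational(1, 2))))
Mul(Function('c')(Add(Mul(20, Pow(-17, -1)), Mul(8, Pow(-9, -1))), -44), -164) = Mul(Mul(I, Pow(6, Rational(1, 2))), -164) = Mul(-164, I, Pow(6, Rational(1, 2)))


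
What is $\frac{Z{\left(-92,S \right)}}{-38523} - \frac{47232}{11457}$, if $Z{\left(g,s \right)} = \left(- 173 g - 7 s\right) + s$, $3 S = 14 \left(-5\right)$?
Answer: $- \frac{74202664}{16346593} \approx -4.5393$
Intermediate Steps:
$S = - \frac{70}{3}$ ($S = \frac{14 \left(-5\right)}{3} = \frac{1}{3} \left(-70\right) = - \frac{70}{3} \approx -23.333$)
$Z{\left(g,s \right)} = - 173 g - 6 s$
$\frac{Z{\left(-92,S \right)}}{-38523} - \frac{47232}{11457} = \frac{\left(-173\right) \left(-92\right) - -140}{-38523} - \frac{47232}{11457} = \left(15916 + 140\right) \left(- \frac{1}{38523}\right) - \frac{5248}{1273} = 16056 \left(- \frac{1}{38523}\right) - \frac{5248}{1273} = - \frac{5352}{12841} - \frac{5248}{1273} = - \frac{74202664}{16346593}$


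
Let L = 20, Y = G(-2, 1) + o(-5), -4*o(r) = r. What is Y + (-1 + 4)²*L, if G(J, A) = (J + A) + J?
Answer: 713/4 ≈ 178.25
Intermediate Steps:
G(J, A) = A + 2*J (G(J, A) = (A + J) + J = A + 2*J)
o(r) = -r/4
Y = -7/4 (Y = (1 + 2*(-2)) - ¼*(-5) = (1 - 4) + 5/4 = -3 + 5/4 = -7/4 ≈ -1.7500)
Y + (-1 + 4)²*L = -7/4 + (-1 + 4)²*20 = -7/4 + 3²*20 = -7/4 + 9*20 = -7/4 + 180 = 713/4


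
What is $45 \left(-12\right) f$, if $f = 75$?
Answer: $-40500$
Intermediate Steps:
$45 \left(-12\right) f = 45 \left(-12\right) 75 = \left(-540\right) 75 = -40500$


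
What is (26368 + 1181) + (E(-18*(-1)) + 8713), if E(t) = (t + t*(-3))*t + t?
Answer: 35632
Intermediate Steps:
E(t) = t - 2*t² (E(t) = (t - 3*t)*t + t = (-2*t)*t + t = -2*t² + t = t - 2*t²)
(26368 + 1181) + (E(-18*(-1)) + 8713) = (26368 + 1181) + ((-18*(-1))*(1 - (-36)*(-1)) + 8713) = 27549 + (18*(1 - 2*18) + 8713) = 27549 + (18*(1 - 36) + 8713) = 27549 + (18*(-35) + 8713) = 27549 + (-630 + 8713) = 27549 + 8083 = 35632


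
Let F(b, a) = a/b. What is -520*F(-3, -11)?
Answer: -5720/3 ≈ -1906.7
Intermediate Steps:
-520*F(-3, -11) = -(-5720)/(-3) = -(-5720)*(-1)/3 = -520*11/3 = -5720/3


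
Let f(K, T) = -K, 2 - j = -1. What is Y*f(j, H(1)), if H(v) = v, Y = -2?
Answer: 6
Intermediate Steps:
j = 3 (j = 2 - 1*(-1) = 2 + 1 = 3)
Y*f(j, H(1)) = -(-2)*3 = -2*(-3) = 6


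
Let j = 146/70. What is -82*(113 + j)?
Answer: -330296/35 ≈ -9437.0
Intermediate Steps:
j = 73/35 (j = 146*(1/70) = 73/35 ≈ 2.0857)
-82*(113 + j) = -82*(113 + 73/35) = -82*4028/35 = -330296/35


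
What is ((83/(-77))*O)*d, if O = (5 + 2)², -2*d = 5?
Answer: 2905/22 ≈ 132.05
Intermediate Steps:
d = -5/2 (d = -½*5 = -5/2 ≈ -2.5000)
O = 49 (O = 7² = 49)
((83/(-77))*O)*d = ((83/(-77))*49)*(-5/2) = ((83*(-1/77))*49)*(-5/2) = -83/77*49*(-5/2) = -581/11*(-5/2) = 2905/22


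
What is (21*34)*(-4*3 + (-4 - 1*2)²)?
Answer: 17136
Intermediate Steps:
(21*34)*(-4*3 + (-4 - 1*2)²) = 714*(-12 + (-4 - 2)²) = 714*(-12 + (-6)²) = 714*(-12 + 36) = 714*24 = 17136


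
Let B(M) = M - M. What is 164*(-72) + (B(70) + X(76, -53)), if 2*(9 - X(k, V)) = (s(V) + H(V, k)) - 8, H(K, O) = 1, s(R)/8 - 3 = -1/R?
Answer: -1251603/106 ≈ -11808.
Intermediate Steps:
s(R) = 24 - 8/R (s(R) = 24 + 8*(-1/R) = 24 - 8/R)
B(M) = 0
X(k, V) = ½ + 4/V (X(k, V) = 9 - (((24 - 8/V) + 1) - 8)/2 = 9 - ((25 - 8/V) - 8)/2 = 9 - (17 - 8/V)/2 = 9 + (-17/2 + 4/V) = ½ + 4/V)
164*(-72) + (B(70) + X(76, -53)) = 164*(-72) + (0 + (½)*(8 - 53)/(-53)) = -11808 + (0 + (½)*(-1/53)*(-45)) = -11808 + (0 + 45/106) = -11808 + 45/106 = -1251603/106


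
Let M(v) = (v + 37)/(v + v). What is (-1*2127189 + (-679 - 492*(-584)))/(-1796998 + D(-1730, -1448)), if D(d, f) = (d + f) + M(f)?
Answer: 1066040768/1042661657 ≈ 1.0224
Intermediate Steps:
M(v) = (37 + v)/(2*v) (M(v) = (37 + v)/((2*v)) = (37 + v)*(1/(2*v)) = (37 + v)/(2*v))
D(d, f) = d + f + (37 + f)/(2*f) (D(d, f) = (d + f) + (37 + f)/(2*f) = d + f + (37 + f)/(2*f))
(-1*2127189 + (-679 - 492*(-584)))/(-1796998 + D(-1730, -1448)) = (-1*2127189 + (-679 - 492*(-584)))/(-1796998 + (½ - 1730 - 1448 + (37/2)/(-1448))) = (-2127189 + (-679 + 287328))/(-1796998 + (½ - 1730 - 1448 + (37/2)*(-1/1448))) = (-2127189 + 286649)/(-1796998 + (½ - 1730 - 1448 - 37/2896)) = -1840540/(-1796998 - 9202077/2896) = -1840540/(-5213308285/2896) = -1840540*(-2896/5213308285) = 1066040768/1042661657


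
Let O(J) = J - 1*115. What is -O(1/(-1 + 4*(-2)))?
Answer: 1036/9 ≈ 115.11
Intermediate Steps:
O(J) = -115 + J (O(J) = J - 115 = -115 + J)
-O(1/(-1 + 4*(-2))) = -(-115 + 1/(-1 + 4*(-2))) = -(-115 + 1/(-1 - 8)) = -(-115 + 1/(-9)) = -(-115 - ⅑) = -1*(-1036/9) = 1036/9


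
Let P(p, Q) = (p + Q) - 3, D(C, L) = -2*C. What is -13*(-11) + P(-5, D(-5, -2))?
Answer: 145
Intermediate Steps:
P(p, Q) = -3 + Q + p (P(p, Q) = (Q + p) - 3 = -3 + Q + p)
-13*(-11) + P(-5, D(-5, -2)) = -13*(-11) + (-3 - 2*(-5) - 5) = 143 + (-3 + 10 - 5) = 143 + 2 = 145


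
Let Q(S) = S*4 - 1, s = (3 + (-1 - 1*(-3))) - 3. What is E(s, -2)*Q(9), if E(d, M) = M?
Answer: -70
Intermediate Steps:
s = 2 (s = (3 + (-1 + 3)) - 3 = (3 + 2) - 3 = 5 - 3 = 2)
Q(S) = -1 + 4*S (Q(S) = 4*S - 1 = -1 + 4*S)
E(s, -2)*Q(9) = -2*(-1 + 4*9) = -2*(-1 + 36) = -2*35 = -70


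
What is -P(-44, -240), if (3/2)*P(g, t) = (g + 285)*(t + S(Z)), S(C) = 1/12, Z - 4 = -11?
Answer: 693839/18 ≈ 38547.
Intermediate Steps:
Z = -7 (Z = 4 - 11 = -7)
S(C) = 1/12
P(g, t) = 2*(285 + g)*(1/12 + t)/3 (P(g, t) = 2*((g + 285)*(t + 1/12))/3 = 2*((285 + g)*(1/12 + t))/3 = 2*(285 + g)*(1/12 + t)/3)
-P(-44, -240) = -(95/6 + 190*(-240) + (1/18)*(-44) + (⅔)*(-44)*(-240)) = -(95/6 - 45600 - 22/9 + 7040) = -1*(-693839/18) = 693839/18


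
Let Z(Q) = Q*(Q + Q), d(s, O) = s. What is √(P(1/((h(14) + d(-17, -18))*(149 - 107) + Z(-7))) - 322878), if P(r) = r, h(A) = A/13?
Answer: 23*I*√8400992635/3710 ≈ 568.22*I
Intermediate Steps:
h(A) = A/13 (h(A) = A*(1/13) = A/13)
Z(Q) = 2*Q² (Z(Q) = Q*(2*Q) = 2*Q²)
√(P(1/((h(14) + d(-17, -18))*(149 - 107) + Z(-7))) - 322878) = √(1/(((1/13)*14 - 17)*(149 - 107) + 2*(-7)²) - 322878) = √(1/((14/13 - 17)*42 + 2*49) - 322878) = √(1/(-207/13*42 + 98) - 322878) = √(1/(-8694/13 + 98) - 322878) = √(1/(-7420/13) - 322878) = √(-13/7420 - 322878) = √(-2395754773/7420) = 23*I*√8400992635/3710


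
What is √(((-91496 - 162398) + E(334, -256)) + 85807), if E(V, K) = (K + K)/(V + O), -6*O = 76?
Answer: 3*I*√1084750399/241 ≈ 409.99*I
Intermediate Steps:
O = -38/3 (O = -⅙*76 = -38/3 ≈ -12.667)
E(V, K) = 2*K/(-38/3 + V) (E(V, K) = (K + K)/(V - 38/3) = (2*K)/(-38/3 + V) = 2*K/(-38/3 + V))
√(((-91496 - 162398) + E(334, -256)) + 85807) = √(((-91496 - 162398) + 6*(-256)/(-38 + 3*334)) + 85807) = √((-253894 + 6*(-256)/(-38 + 1002)) + 85807) = √((-253894 + 6*(-256)/964) + 85807) = √((-253894 + 6*(-256)*(1/964)) + 85807) = √((-253894 - 384/241) + 85807) = √(-61188838/241 + 85807) = √(-40509351/241) = 3*I*√1084750399/241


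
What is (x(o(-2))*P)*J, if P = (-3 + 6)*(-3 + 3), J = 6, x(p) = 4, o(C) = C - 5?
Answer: 0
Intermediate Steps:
o(C) = -5 + C
P = 0 (P = 3*0 = 0)
(x(o(-2))*P)*J = (4*0)*6 = 0*6 = 0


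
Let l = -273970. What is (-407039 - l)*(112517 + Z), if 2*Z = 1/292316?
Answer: -8753417044758405/584632 ≈ -1.4973e+10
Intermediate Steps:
Z = 1/584632 (Z = (½)/292316 = (½)*(1/292316) = 1/584632 ≈ 1.7105e-6)
(-407039 - l)*(112517 + Z) = (-407039 - 1*(-273970))*(112517 + 1/584632) = (-407039 + 273970)*(65781038745/584632) = -133069*65781038745/584632 = -8753417044758405/584632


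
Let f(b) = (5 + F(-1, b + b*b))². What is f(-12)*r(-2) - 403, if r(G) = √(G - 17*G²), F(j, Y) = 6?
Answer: -403 + 121*I*√70 ≈ -403.0 + 1012.4*I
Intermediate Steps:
f(b) = 121 (f(b) = (5 + 6)² = 11² = 121)
f(-12)*r(-2) - 403 = 121*√(-2*(1 - 17*(-2))) - 403 = 121*√(-2*(1 + 34)) - 403 = 121*√(-2*35) - 403 = 121*√(-70) - 403 = 121*(I*√70) - 403 = 121*I*√70 - 403 = -403 + 121*I*√70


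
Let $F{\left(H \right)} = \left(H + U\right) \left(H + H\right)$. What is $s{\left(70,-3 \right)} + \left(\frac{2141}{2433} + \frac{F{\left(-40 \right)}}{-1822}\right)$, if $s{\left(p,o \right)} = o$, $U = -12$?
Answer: $- \frac{9759578}{2216463} \approx -4.4032$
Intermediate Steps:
$F{\left(H \right)} = 2 H \left(-12 + H\right)$ ($F{\left(H \right)} = \left(H - 12\right) \left(H + H\right) = \left(-12 + H\right) 2 H = 2 H \left(-12 + H\right)$)
$s{\left(70,-3 \right)} + \left(\frac{2141}{2433} + \frac{F{\left(-40 \right)}}{-1822}\right) = -3 + \left(\frac{2141}{2433} + \frac{2 \left(-40\right) \left(-12 - 40\right)}{-1822}\right) = -3 + \left(2141 \cdot \frac{1}{2433} + 2 \left(-40\right) \left(-52\right) \left(- \frac{1}{1822}\right)\right) = -3 + \left(\frac{2141}{2433} + 4160 \left(- \frac{1}{1822}\right)\right) = -3 + \left(\frac{2141}{2433} - \frac{2080}{911}\right) = -3 - \frac{3110189}{2216463} = - \frac{9759578}{2216463}$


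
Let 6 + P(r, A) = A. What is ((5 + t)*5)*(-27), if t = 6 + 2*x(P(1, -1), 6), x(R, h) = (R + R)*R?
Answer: -27945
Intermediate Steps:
P(r, A) = -6 + A
x(R, h) = 2*R**2 (x(R, h) = (2*R)*R = 2*R**2)
t = 202 (t = 6 + 2*(2*(-6 - 1)**2) = 6 + 2*(2*(-7)**2) = 6 + 2*(2*49) = 6 + 2*98 = 6 + 196 = 202)
((5 + t)*5)*(-27) = ((5 + 202)*5)*(-27) = (207*5)*(-27) = 1035*(-27) = -27945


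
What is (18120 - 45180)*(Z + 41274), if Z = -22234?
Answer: -515222400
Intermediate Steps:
(18120 - 45180)*(Z + 41274) = (18120 - 45180)*(-22234 + 41274) = -27060*19040 = -515222400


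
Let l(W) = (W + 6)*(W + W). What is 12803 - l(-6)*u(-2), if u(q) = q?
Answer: 12803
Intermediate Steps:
l(W) = 2*W*(6 + W) (l(W) = (6 + W)*(2*W) = 2*W*(6 + W))
12803 - l(-6)*u(-2) = 12803 - 2*(-6)*(6 - 6)*(-2) = 12803 - 2*(-6)*0*(-2) = 12803 - 0*(-2) = 12803 - 1*0 = 12803 + 0 = 12803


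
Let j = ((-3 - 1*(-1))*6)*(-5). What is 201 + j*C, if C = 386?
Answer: 23361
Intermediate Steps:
j = 60 (j = ((-3 + 1)*6)*(-5) = -2*6*(-5) = -12*(-5) = 60)
201 + j*C = 201 + 60*386 = 201 + 23160 = 23361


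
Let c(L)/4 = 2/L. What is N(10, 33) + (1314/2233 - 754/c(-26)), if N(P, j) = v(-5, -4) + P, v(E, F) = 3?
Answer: 11004619/4466 ≈ 2464.1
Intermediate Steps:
c(L) = 8/L (c(L) = 4*(2/L) = 8/L)
N(P, j) = 3 + P
N(10, 33) + (1314/2233 - 754/c(-26)) = (3 + 10) + (1314/2233 - 754/(8/(-26))) = 13 + (1314*(1/2233) - 754/(8*(-1/26))) = 13 + (1314/2233 - 754/(-4/13)) = 13 + (1314/2233 - 754*(-13/4)) = 13 + (1314/2233 + 4901/2) = 13 + 10946561/4466 = 11004619/4466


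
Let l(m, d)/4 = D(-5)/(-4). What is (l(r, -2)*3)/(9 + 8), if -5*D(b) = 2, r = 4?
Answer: 6/85 ≈ 0.070588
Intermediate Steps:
D(b) = -2/5 (D(b) = -1/5*2 = -2/5)
l(m, d) = 2/5 (l(m, d) = 4*(-2/5/(-4)) = 4*(-2/5*(-1/4)) = 4*(1/10) = 2/5)
(l(r, -2)*3)/(9 + 8) = ((2/5)*3)/(9 + 8) = (6/5)/17 = (6/5)*(1/17) = 6/85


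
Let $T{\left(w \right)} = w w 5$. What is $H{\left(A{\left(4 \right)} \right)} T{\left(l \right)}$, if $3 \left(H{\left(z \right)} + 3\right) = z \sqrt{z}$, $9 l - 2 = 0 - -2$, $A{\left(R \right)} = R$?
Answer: $- \frac{80}{243} \approx -0.32922$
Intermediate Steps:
$l = \frac{4}{9}$ ($l = \frac{2}{9} + \frac{0 - -2}{9} = \frac{2}{9} + \frac{0 + 2}{9} = \frac{2}{9} + \frac{1}{9} \cdot 2 = \frac{2}{9} + \frac{2}{9} = \frac{4}{9} \approx 0.44444$)
$H{\left(z \right)} = -3 + \frac{z^{\frac{3}{2}}}{3}$ ($H{\left(z \right)} = -3 + \frac{z \sqrt{z}}{3} = -3 + \frac{z^{\frac{3}{2}}}{3}$)
$T{\left(w \right)} = 5 w^{2}$ ($T{\left(w \right)} = w^{2} \cdot 5 = 5 w^{2}$)
$H{\left(A{\left(4 \right)} \right)} T{\left(l \right)} = \left(-3 + \frac{4^{\frac{3}{2}}}{3}\right) 5 \left(\frac{4}{9}\right)^{2} = \left(-3 + \frac{1}{3} \cdot 8\right) 5 \cdot \frac{16}{81} = \left(-3 + \frac{8}{3}\right) \frac{80}{81} = \left(- \frac{1}{3}\right) \frac{80}{81} = - \frac{80}{243}$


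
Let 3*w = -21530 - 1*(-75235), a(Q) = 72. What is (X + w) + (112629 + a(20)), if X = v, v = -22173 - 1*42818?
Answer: 196835/3 ≈ 65612.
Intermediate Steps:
w = 53705/3 (w = (-21530 - 1*(-75235))/3 = (-21530 + 75235)/3 = (1/3)*53705 = 53705/3 ≈ 17902.)
v = -64991 (v = -22173 - 42818 = -64991)
X = -64991
(X + w) + (112629 + a(20)) = (-64991 + 53705/3) + (112629 + 72) = -141268/3 + 112701 = 196835/3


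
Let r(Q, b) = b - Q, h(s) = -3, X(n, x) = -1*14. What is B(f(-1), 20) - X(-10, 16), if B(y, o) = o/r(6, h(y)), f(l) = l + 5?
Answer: 106/9 ≈ 11.778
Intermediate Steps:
X(n, x) = -14
f(l) = 5 + l
B(y, o) = -o/9 (B(y, o) = o/(-3 - 1*6) = o/(-3 - 6) = o/(-9) = o*(-⅑) = -o/9)
B(f(-1), 20) - X(-10, 16) = -⅑*20 - 1*(-14) = -20/9 + 14 = 106/9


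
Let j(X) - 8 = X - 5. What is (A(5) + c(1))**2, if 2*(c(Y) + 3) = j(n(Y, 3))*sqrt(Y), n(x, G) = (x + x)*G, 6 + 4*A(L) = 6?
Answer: 9/4 ≈ 2.2500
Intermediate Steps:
A(L) = 0 (A(L) = -3/2 + (1/4)*6 = -3/2 + 3/2 = 0)
n(x, G) = 2*G*x (n(x, G) = (2*x)*G = 2*G*x)
j(X) = 3 + X (j(X) = 8 + (X - 5) = 8 + (-5 + X) = 3 + X)
c(Y) = -3 + sqrt(Y)*(3 + 6*Y)/2 (c(Y) = -3 + ((3 + 2*3*Y)*sqrt(Y))/2 = -3 + ((3 + 6*Y)*sqrt(Y))/2 = -3 + (sqrt(Y)*(3 + 6*Y))/2 = -3 + sqrt(Y)*(3 + 6*Y)/2)
(A(5) + c(1))**2 = (0 + (-3 + sqrt(1)*(3/2 + 3*1)))**2 = (0 + (-3 + 1*(3/2 + 3)))**2 = (0 + (-3 + 1*(9/2)))**2 = (0 + (-3 + 9/2))**2 = (0 + 3/2)**2 = (3/2)**2 = 9/4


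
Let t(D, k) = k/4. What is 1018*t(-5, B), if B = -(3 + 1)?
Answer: -1018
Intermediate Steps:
B = -4 (B = -1*4 = -4)
t(D, k) = k/4 (t(D, k) = k*(1/4) = k/4)
1018*t(-5, B) = 1018*((1/4)*(-4)) = 1018*(-1) = -1018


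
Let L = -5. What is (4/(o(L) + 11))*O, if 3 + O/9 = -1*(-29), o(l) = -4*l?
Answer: 936/31 ≈ 30.194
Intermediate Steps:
O = 234 (O = -27 + 9*(-1*(-29)) = -27 + 9*29 = -27 + 261 = 234)
(4/(o(L) + 11))*O = (4/(-4*(-5) + 11))*234 = (4/(20 + 11))*234 = (4/31)*234 = 936/31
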